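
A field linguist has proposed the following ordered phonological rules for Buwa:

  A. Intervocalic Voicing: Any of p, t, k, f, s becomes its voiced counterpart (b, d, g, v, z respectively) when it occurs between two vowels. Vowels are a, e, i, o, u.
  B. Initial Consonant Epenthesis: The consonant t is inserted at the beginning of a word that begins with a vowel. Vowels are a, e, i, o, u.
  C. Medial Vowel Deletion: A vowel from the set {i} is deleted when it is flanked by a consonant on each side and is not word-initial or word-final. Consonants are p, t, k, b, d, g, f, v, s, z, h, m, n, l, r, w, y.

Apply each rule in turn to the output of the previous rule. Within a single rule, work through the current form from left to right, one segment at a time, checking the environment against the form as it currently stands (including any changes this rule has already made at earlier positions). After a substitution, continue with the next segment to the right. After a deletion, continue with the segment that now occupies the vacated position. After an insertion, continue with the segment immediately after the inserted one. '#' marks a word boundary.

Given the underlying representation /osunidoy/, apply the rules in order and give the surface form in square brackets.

[tozundoy]

A Intervocalic Voicing: [osunidoy] → [ozunidoy]
B Initial Consonant Epenthesis: [ozunidoy] → [tozunidoy]
C Medial Vowel Deletion: [tozunidoy] → [tozundoy]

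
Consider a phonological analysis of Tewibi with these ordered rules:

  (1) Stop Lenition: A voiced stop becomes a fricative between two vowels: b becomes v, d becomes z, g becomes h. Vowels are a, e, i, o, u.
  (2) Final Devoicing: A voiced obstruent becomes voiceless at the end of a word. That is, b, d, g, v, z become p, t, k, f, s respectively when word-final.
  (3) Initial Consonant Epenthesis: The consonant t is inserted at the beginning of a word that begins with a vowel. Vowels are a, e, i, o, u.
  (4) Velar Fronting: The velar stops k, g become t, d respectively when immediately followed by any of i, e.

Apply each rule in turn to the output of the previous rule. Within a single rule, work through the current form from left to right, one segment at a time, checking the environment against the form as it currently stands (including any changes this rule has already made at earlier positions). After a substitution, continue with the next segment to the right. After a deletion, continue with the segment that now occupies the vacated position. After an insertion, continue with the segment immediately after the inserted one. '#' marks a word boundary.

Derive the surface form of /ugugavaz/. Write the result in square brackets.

(1) Stop Lenition: [ugugavaz] → [uhuhavaz]
(2) Final Devoicing: [uhuhavaz] → [uhuhavas]
(3) Initial Consonant Epenthesis: [uhuhavas] → [tuhuhavas]
(4) Velar Fronting: no change — [tuhuhavas]

[tuhuhavas]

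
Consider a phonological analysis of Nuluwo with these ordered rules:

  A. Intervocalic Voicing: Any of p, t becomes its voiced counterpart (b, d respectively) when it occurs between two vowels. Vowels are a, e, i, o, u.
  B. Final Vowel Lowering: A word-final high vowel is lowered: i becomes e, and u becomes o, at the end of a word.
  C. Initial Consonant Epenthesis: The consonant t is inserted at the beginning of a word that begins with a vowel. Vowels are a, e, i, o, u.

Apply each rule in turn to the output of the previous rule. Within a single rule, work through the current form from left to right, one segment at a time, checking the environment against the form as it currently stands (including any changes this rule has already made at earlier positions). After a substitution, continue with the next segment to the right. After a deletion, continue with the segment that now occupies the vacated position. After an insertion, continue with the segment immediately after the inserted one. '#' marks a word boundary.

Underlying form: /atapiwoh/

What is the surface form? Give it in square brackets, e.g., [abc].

A Intervocalic Voicing: [atapiwoh] → [adabiwoh]
B Final Vowel Lowering: no change — [adabiwoh]
C Initial Consonant Epenthesis: [adabiwoh] → [tadabiwoh]

[tadabiwoh]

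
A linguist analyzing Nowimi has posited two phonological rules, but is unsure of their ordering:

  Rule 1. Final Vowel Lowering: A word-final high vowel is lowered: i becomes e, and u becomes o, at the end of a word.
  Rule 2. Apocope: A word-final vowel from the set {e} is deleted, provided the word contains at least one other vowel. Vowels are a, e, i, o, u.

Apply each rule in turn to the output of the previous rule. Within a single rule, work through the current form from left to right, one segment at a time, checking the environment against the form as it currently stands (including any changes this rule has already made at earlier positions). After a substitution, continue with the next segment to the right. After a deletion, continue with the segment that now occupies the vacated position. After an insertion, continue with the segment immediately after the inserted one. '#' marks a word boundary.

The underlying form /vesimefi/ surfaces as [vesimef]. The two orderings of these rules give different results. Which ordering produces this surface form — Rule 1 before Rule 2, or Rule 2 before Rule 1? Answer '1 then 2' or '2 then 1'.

Order 1 then 2:
  1 Final Vowel Lowering: [vesimefi] → [vesimefe]
  2 Apocope: [vesimefe] → [vesimef]
  result: [vesimef]
Order 2 then 1:
  2 Apocope: no change — [vesimefi]
  1 Final Vowel Lowering: [vesimefi] → [vesimefe]
  result: [vesimefe]

1 then 2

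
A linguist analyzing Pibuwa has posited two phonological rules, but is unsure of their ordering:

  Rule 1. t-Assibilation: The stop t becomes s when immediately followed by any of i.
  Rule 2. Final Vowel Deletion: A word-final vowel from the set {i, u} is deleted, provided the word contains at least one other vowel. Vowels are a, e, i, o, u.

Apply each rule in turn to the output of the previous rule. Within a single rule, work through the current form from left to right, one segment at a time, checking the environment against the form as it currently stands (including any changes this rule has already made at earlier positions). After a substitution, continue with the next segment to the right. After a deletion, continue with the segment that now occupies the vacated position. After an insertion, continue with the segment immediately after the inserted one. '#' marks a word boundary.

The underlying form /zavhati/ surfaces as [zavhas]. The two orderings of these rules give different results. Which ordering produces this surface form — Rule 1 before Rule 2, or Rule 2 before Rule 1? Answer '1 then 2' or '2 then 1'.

1 then 2

Order 1 then 2:
  1 t-Assibilation: [zavhati] → [zavhasi]
  2 Final Vowel Deletion: [zavhasi] → [zavhas]
  result: [zavhas]
Order 2 then 1:
  2 Final Vowel Deletion: [zavhati] → [zavhat]
  1 t-Assibilation: no change — [zavhat]
  result: [zavhat]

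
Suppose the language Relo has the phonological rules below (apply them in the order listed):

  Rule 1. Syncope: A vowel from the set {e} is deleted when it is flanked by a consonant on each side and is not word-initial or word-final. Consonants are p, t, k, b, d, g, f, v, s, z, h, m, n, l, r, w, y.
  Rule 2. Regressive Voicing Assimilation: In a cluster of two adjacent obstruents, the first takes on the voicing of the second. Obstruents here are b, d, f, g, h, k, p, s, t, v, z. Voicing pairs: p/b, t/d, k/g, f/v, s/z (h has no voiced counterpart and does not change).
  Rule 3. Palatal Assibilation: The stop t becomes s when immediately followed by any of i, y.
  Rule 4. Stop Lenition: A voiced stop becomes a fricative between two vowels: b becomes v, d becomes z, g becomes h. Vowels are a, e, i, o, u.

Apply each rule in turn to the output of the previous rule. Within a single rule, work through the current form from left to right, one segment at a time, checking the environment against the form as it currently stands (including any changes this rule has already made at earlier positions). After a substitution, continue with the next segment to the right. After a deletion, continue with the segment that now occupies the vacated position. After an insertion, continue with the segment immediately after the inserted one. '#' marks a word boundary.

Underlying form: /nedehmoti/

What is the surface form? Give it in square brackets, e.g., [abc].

Rule 1 Syncope: [nedehmoti] → [ndhmoti]
Rule 2 Regressive Voicing Assimilation: [ndhmoti] → [nthmoti]
Rule 3 Palatal Assibilation: [nthmoti] → [nthmosi]
Rule 4 Stop Lenition: no change — [nthmosi]

[nthmosi]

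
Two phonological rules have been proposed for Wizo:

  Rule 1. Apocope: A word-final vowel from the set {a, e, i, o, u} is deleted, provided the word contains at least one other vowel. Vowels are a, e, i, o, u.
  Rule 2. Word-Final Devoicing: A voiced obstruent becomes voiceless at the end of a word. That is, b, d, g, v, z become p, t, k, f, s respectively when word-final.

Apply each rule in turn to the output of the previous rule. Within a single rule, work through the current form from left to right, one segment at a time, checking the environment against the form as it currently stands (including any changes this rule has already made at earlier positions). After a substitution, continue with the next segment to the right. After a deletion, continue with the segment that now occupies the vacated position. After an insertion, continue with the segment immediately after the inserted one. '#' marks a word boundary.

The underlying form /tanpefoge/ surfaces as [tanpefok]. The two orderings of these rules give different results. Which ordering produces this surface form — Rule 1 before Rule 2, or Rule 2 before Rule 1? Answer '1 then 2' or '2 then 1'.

1 then 2

Order 1 then 2:
  1 Apocope: [tanpefoge] → [tanpefog]
  2 Word-Final Devoicing: [tanpefog] → [tanpefok]
  result: [tanpefok]
Order 2 then 1:
  2 Word-Final Devoicing: no change — [tanpefoge]
  1 Apocope: [tanpefoge] → [tanpefog]
  result: [tanpefog]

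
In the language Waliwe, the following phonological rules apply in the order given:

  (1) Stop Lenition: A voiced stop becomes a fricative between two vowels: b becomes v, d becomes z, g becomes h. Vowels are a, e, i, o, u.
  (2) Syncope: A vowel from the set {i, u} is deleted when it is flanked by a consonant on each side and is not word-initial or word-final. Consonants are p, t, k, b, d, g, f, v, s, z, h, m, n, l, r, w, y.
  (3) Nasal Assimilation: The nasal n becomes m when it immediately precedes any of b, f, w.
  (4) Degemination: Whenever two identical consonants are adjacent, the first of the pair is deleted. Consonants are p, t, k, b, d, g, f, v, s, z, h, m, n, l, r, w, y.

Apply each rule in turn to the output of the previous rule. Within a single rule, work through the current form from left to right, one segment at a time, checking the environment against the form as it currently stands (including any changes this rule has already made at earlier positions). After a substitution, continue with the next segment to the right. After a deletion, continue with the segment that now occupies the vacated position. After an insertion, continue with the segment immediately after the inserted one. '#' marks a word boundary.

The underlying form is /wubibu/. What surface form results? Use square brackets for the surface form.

(1) Stop Lenition: [wubibu] → [wuvivu]
(2) Syncope: [wuvivu] → [wvvu]
(3) Nasal Assimilation: no change — [wvvu]
(4) Degemination: [wvvu] → [wvu]

[wvu]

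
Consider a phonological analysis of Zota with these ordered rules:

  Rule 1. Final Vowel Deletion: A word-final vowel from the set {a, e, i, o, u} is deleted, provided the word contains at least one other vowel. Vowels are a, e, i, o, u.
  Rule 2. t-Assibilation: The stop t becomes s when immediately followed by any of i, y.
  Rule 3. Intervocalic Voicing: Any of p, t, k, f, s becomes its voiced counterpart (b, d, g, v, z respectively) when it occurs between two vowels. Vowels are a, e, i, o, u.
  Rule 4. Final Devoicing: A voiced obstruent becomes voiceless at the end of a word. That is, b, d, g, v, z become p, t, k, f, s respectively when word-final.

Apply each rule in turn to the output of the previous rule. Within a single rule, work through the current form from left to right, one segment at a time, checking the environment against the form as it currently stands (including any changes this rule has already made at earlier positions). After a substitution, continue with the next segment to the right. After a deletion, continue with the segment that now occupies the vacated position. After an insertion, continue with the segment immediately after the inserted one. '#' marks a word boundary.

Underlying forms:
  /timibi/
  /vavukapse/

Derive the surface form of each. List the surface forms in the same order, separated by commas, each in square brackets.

/timibi/:
  Rule 1 Final Vowel Deletion: [timibi] → [timib]
  Rule 2 t-Assibilation: [timib] → [simib]
  Rule 3 Intervocalic Voicing: no change — [simib]
  Rule 4 Final Devoicing: [simib] → [simip]
/vavukapse/:
  Rule 1 Final Vowel Deletion: [vavukapse] → [vavukaps]
  Rule 2 t-Assibilation: no change — [vavukaps]
  Rule 3 Intervocalic Voicing: [vavukaps] → [vavugaps]
  Rule 4 Final Devoicing: no change — [vavugaps]

[simip], [vavugaps]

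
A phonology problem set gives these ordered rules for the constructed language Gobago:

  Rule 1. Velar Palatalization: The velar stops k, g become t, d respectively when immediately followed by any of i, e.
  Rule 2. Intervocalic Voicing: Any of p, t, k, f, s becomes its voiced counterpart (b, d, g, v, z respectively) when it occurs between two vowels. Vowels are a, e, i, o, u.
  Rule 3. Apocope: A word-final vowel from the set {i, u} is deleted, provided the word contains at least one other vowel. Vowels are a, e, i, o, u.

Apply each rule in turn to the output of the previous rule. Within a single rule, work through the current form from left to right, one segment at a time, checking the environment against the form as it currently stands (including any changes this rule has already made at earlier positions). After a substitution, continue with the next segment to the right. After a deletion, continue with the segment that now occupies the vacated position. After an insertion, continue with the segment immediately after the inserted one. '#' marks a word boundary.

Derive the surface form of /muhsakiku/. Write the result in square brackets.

Rule 1 Velar Palatalization: [muhsakiku] → [muhsatiku]
Rule 2 Intervocalic Voicing: [muhsatiku] → [muhsadigu]
Rule 3 Apocope: [muhsadigu] → [muhsadig]

[muhsadig]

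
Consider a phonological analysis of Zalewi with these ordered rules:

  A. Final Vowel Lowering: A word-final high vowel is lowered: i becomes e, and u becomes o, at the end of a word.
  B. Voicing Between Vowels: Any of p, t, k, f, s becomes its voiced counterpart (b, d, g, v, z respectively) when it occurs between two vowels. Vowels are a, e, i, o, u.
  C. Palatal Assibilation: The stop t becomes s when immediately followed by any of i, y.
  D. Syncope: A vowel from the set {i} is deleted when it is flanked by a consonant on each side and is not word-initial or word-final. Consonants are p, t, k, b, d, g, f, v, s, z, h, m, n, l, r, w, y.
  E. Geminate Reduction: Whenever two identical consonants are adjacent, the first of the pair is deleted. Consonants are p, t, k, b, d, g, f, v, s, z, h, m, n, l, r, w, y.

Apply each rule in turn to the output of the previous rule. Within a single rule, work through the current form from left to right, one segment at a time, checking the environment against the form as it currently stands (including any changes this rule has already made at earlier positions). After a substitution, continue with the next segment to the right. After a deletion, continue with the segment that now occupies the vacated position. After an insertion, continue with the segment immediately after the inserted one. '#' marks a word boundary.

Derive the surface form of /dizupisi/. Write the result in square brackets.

A Final Vowel Lowering: [dizupisi] → [dizupise]
B Voicing Between Vowels: [dizupise] → [dizubize]
C Palatal Assibilation: no change — [dizubize]
D Syncope: [dizubize] → [dzubze]
E Geminate Reduction: no change — [dzubze]

[dzubze]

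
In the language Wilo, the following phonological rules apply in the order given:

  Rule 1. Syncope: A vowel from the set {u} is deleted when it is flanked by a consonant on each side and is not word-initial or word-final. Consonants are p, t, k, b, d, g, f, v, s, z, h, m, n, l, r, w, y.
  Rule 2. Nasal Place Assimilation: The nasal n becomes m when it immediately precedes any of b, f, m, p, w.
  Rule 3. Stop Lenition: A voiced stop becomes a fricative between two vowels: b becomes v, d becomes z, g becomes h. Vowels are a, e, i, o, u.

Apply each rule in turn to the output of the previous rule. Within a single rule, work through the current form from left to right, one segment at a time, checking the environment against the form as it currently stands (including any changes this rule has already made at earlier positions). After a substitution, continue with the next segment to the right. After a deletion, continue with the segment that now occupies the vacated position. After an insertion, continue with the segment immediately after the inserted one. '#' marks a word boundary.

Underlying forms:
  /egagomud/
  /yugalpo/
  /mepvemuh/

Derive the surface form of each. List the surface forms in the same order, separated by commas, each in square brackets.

/egagomud/:
  Rule 1 Syncope: [egagomud] → [egagomd]
  Rule 2 Nasal Place Assimilation: no change — [egagomd]
  Rule 3 Stop Lenition: [egagomd] → [ehahomd]
/yugalpo/:
  Rule 1 Syncope: [yugalpo] → [ygalpo]
  Rule 2 Nasal Place Assimilation: no change — [ygalpo]
  Rule 3 Stop Lenition: no change — [ygalpo]
/mepvemuh/:
  Rule 1 Syncope: [mepvemuh] → [mepvemh]
  Rule 2 Nasal Place Assimilation: no change — [mepvemh]
  Rule 3 Stop Lenition: no change — [mepvemh]

[ehahomd], [ygalpo], [mepvemh]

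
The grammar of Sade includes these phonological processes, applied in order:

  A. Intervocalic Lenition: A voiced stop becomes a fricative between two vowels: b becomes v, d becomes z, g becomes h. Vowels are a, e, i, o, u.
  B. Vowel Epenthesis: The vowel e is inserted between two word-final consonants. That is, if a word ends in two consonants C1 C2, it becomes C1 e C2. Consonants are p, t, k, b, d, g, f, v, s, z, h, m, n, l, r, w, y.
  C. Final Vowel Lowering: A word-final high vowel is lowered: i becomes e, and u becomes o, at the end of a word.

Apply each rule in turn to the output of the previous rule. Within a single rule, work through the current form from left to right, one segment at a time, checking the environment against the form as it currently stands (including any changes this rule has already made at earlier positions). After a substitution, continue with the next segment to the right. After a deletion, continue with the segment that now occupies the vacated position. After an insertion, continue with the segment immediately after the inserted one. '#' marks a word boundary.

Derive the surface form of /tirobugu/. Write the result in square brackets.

A Intervocalic Lenition: [tirobugu] → [tirovuhu]
B Vowel Epenthesis: no change — [tirovuhu]
C Final Vowel Lowering: [tirovuhu] → [tirovuho]

[tirovuho]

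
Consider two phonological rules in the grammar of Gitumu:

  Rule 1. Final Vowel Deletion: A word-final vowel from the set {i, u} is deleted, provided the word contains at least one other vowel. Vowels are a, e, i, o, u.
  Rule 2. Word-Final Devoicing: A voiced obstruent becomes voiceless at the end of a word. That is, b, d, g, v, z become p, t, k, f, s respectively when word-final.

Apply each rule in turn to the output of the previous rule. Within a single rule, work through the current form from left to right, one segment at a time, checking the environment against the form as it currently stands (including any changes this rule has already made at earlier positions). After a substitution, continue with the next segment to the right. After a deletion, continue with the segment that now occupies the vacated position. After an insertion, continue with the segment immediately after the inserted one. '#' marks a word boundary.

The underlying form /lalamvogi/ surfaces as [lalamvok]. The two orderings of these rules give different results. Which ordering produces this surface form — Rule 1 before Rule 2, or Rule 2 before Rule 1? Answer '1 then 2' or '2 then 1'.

1 then 2

Order 1 then 2:
  1 Final Vowel Deletion: [lalamvogi] → [lalamvog]
  2 Word-Final Devoicing: [lalamvog] → [lalamvok]
  result: [lalamvok]
Order 2 then 1:
  2 Word-Final Devoicing: no change — [lalamvogi]
  1 Final Vowel Deletion: [lalamvogi] → [lalamvog]
  result: [lalamvog]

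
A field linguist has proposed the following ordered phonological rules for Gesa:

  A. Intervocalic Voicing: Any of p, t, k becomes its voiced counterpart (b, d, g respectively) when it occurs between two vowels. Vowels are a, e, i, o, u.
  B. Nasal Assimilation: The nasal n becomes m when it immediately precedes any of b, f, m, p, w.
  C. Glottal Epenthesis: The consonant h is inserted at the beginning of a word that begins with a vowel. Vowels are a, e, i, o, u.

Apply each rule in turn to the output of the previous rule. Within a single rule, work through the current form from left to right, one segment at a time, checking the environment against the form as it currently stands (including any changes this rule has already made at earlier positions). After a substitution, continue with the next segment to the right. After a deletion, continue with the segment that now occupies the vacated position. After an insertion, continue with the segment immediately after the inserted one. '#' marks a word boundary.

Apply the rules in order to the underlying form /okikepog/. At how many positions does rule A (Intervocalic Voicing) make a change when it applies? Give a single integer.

A Intervocalic Voicing: [okikepog] → [ogigebog]
B Nasal Assimilation: no change — [ogigebog]
C Glottal Epenthesis: [ogigebog] → [hogigebog]
Rule A changed 3 position(s).

3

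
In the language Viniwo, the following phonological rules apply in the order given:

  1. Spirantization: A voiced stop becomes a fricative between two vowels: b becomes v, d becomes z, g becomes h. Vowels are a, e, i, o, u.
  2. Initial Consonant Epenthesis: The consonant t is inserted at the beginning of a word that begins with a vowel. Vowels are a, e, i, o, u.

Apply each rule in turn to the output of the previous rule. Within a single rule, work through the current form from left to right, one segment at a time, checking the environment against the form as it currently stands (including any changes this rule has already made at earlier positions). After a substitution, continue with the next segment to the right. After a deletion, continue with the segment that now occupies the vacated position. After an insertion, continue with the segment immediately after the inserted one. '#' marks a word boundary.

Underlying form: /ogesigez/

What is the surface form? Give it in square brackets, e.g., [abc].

1 Spirantization: [ogesigez] → [ohesihez]
2 Initial Consonant Epenthesis: [ohesihez] → [tohesihez]

[tohesihez]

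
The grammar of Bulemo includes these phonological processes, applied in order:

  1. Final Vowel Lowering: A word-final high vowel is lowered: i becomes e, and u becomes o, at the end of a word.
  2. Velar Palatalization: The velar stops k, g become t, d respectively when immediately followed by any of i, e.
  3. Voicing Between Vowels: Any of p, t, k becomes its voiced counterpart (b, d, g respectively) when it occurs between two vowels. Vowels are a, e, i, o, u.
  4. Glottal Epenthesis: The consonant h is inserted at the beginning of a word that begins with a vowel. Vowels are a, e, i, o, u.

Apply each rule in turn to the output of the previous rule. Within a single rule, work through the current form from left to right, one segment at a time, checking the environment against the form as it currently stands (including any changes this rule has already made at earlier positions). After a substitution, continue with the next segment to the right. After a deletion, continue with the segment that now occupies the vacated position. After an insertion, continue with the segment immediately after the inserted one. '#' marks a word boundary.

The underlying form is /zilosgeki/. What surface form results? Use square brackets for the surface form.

1 Final Vowel Lowering: [zilosgeki] → [zilosgeke]
2 Velar Palatalization: [zilosgeke] → [zilosdete]
3 Voicing Between Vowels: [zilosdete] → [zilosdede]
4 Glottal Epenthesis: no change — [zilosdede]

[zilosdede]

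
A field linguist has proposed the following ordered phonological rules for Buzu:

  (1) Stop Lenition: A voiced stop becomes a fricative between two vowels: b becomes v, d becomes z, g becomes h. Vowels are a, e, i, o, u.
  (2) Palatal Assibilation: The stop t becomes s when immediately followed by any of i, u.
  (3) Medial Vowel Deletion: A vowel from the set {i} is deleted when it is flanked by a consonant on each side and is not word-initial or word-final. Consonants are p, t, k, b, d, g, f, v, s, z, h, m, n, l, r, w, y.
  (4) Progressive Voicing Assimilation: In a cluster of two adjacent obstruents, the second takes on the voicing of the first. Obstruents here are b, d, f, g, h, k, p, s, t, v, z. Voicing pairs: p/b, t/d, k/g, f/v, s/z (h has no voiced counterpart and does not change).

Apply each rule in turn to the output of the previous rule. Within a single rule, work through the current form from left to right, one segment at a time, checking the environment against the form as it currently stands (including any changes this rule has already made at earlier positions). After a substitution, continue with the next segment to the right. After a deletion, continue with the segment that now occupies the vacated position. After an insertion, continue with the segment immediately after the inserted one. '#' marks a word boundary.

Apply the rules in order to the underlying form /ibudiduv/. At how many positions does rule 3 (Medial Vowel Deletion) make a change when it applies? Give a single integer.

1

(1) Stop Lenition: [ibudiduv] → [ivuzizuv]
(2) Palatal Assibilation: no change — [ivuzizuv]
(3) Medial Vowel Deletion: [ivuzizuv] → [ivuzzuv]
(4) Progressive Voicing Assimilation: no change — [ivuzzuv]
Rule 3 changed 1 position(s).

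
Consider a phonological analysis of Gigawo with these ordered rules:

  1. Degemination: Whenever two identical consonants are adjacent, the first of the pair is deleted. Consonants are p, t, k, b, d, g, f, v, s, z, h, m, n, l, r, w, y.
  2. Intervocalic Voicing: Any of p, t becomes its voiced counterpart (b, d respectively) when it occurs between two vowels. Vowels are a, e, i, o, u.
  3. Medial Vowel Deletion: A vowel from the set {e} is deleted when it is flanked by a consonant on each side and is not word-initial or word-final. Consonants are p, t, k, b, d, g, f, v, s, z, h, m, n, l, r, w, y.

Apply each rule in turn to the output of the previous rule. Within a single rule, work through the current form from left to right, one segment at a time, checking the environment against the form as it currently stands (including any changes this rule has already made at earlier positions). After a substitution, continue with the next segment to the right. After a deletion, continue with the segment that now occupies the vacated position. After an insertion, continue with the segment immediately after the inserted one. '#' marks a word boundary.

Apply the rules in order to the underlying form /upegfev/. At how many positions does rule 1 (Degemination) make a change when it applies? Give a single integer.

0

1 Degemination: no change — [upegfev]
2 Intervocalic Voicing: [upegfev] → [ubegfev]
3 Medial Vowel Deletion: [ubegfev] → [ubgfv]
Rule 1 changed 0 position(s).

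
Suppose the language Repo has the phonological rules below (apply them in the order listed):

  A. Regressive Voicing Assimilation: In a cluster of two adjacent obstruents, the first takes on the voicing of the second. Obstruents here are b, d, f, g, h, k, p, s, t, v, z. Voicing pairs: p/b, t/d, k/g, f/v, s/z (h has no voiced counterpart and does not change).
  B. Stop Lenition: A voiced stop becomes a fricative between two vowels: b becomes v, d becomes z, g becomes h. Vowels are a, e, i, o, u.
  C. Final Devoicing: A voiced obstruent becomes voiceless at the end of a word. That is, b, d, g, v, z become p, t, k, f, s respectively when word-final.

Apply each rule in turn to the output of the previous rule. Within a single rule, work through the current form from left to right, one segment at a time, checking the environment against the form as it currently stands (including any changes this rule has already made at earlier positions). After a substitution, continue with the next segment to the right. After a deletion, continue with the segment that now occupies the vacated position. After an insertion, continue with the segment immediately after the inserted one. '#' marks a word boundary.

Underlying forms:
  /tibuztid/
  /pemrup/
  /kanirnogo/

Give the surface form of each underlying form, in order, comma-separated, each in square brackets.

[tivustit], [pemrup], [kanirnoho]

/tibuztid/:
  A Regressive Voicing Assimilation: [tibuztid] → [tibustid]
  B Stop Lenition: [tibustid] → [tivustid]
  C Final Devoicing: [tivustid] → [tivustit]
/pemrup/:
  A Regressive Voicing Assimilation: no change — [pemrup]
  B Stop Lenition: no change — [pemrup]
  C Final Devoicing: no change — [pemrup]
/kanirnogo/:
  A Regressive Voicing Assimilation: no change — [kanirnogo]
  B Stop Lenition: [kanirnogo] → [kanirnoho]
  C Final Devoicing: no change — [kanirnoho]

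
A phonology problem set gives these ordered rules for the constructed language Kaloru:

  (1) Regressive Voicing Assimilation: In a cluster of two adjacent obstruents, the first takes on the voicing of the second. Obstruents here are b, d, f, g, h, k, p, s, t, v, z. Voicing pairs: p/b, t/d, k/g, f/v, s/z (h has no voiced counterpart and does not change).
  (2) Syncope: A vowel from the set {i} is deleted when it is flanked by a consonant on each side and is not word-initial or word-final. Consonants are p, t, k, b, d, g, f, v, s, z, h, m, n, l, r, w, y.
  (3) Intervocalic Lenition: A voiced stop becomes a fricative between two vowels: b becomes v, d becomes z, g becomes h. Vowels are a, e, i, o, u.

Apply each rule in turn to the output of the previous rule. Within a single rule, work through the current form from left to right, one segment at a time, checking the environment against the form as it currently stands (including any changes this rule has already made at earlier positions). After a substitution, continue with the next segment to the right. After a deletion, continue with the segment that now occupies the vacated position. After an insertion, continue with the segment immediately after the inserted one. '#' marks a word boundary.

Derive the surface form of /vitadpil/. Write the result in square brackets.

(1) Regressive Voicing Assimilation: [vitadpil] → [vitatpil]
(2) Syncope: [vitatpil] → [vtatpl]
(3) Intervocalic Lenition: no change — [vtatpl]

[vtatpl]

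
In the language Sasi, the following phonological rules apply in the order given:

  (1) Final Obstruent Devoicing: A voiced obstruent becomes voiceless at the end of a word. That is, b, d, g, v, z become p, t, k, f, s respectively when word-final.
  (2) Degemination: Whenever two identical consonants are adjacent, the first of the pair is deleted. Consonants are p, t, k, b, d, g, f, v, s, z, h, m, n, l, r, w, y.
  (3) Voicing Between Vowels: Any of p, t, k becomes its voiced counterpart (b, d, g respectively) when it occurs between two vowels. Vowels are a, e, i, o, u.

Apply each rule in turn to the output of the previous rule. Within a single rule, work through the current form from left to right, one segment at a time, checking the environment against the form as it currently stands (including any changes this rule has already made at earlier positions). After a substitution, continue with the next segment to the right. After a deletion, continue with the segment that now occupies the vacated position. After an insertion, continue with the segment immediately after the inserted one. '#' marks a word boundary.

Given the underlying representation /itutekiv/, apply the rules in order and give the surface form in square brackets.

[idudegif]

(1) Final Obstruent Devoicing: [itutekiv] → [itutekif]
(2) Degemination: no change — [itutekif]
(3) Voicing Between Vowels: [itutekif] → [idudegif]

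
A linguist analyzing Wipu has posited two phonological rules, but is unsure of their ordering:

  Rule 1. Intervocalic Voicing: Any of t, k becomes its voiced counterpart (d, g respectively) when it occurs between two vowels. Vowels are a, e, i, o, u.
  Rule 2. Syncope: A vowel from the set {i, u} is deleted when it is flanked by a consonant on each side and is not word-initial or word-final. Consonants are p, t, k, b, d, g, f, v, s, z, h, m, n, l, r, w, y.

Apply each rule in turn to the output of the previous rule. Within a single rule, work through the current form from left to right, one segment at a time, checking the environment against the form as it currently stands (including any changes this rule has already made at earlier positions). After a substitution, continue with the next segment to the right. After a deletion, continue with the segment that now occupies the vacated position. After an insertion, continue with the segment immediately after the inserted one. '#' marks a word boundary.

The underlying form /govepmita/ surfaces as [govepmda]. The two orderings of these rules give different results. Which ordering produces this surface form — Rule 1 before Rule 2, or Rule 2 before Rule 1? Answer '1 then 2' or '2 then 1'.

1 then 2

Order 1 then 2:
  1 Intervocalic Voicing: [govepmita] → [govepmida]
  2 Syncope: [govepmida] → [govepmda]
  result: [govepmda]
Order 2 then 1:
  2 Syncope: [govepmita] → [govepmta]
  1 Intervocalic Voicing: no change — [govepmta]
  result: [govepmta]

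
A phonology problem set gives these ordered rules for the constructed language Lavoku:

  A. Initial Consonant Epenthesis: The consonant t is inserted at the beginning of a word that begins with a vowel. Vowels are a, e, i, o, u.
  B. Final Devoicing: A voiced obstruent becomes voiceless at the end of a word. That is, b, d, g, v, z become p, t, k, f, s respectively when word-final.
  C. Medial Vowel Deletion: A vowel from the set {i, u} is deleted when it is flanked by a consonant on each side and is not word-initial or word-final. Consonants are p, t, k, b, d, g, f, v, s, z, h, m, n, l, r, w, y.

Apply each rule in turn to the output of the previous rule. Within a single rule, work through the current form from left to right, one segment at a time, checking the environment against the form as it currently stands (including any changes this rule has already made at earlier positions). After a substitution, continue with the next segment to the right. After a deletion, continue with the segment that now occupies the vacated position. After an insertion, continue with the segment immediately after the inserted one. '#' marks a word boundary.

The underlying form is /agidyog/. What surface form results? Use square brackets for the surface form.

A Initial Consonant Epenthesis: [agidyog] → [tagidyog]
B Final Devoicing: [tagidyog] → [tagidyok]
C Medial Vowel Deletion: [tagidyok] → [tagdyok]

[tagdyok]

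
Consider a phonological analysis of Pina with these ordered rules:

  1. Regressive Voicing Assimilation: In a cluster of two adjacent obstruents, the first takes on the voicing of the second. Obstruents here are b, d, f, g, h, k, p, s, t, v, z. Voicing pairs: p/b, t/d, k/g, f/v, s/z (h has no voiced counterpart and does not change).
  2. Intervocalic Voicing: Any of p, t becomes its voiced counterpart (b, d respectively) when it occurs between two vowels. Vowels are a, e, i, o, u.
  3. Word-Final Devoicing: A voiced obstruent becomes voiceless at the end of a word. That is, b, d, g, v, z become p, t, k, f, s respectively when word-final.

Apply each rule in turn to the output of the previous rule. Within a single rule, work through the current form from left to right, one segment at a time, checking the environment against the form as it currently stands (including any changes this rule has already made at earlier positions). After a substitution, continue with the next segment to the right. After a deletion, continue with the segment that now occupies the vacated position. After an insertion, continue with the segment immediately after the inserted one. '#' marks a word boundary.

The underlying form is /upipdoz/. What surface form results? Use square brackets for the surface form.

[ubibdos]

1 Regressive Voicing Assimilation: [upipdoz] → [upibdoz]
2 Intervocalic Voicing: [upibdoz] → [ubibdoz]
3 Word-Final Devoicing: [ubibdoz] → [ubibdos]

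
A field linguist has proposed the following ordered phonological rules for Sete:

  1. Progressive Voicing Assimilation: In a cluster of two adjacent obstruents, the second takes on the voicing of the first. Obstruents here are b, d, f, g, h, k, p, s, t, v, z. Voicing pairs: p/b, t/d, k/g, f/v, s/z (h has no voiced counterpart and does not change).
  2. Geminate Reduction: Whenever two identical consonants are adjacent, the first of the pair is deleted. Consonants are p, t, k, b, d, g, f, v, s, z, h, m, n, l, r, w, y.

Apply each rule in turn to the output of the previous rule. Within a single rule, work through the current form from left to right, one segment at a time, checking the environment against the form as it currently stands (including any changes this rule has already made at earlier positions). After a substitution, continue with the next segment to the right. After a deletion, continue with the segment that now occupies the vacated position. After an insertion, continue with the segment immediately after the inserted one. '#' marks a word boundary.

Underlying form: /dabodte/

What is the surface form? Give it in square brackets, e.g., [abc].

[dabode]

1 Progressive Voicing Assimilation: [dabodte] → [dabodde]
2 Geminate Reduction: [dabodde] → [dabode]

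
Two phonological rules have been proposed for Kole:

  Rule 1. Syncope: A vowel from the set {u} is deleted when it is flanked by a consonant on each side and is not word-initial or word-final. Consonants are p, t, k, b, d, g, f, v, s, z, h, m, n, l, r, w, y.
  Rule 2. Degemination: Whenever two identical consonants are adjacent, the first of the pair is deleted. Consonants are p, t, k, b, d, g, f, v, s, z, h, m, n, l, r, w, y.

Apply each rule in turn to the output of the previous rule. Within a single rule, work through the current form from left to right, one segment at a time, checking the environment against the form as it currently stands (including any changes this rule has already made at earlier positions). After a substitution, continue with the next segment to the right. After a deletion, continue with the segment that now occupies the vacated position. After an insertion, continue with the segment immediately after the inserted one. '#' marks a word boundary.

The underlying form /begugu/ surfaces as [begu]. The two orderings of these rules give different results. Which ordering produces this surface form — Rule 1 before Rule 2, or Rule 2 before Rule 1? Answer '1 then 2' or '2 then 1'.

Order 1 then 2:
  1 Syncope: [begugu] → [beggu]
  2 Degemination: [beggu] → [begu]
  result: [begu]
Order 2 then 1:
  2 Degemination: no change — [begugu]
  1 Syncope: [begugu] → [beggu]
  result: [beggu]

1 then 2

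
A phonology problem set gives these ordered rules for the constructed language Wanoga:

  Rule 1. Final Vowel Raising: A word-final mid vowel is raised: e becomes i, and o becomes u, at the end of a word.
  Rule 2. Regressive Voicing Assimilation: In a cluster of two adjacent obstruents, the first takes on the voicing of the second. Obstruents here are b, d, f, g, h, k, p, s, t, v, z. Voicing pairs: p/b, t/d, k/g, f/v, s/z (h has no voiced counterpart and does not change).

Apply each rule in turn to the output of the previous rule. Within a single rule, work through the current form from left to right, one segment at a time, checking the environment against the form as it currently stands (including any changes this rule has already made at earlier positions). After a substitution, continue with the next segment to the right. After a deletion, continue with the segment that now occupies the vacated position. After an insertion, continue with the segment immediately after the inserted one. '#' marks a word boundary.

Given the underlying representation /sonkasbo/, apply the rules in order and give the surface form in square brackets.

[sonkazbu]

Rule 1 Final Vowel Raising: [sonkasbo] → [sonkasbu]
Rule 2 Regressive Voicing Assimilation: [sonkasbu] → [sonkazbu]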